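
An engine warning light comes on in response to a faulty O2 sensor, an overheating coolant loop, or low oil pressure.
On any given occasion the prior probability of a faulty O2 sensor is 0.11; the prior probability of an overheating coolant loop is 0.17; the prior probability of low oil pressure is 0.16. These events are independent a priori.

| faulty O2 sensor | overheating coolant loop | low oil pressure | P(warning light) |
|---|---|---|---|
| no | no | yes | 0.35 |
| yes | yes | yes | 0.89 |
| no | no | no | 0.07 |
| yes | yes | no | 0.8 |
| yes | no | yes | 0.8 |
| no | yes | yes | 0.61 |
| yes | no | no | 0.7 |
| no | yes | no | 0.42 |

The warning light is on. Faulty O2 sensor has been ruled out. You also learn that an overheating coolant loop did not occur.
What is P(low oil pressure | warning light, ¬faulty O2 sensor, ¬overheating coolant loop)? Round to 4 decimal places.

P(low oil pressure | warning light, ¬faulty O2 sensor, ¬overheating coolant loop) ≈ 0.4878

Enumerate both values of low oil pressure and weight by the priors:
  P(warning light | ¬faulty O2 sensor, ¬overheating coolant loop) = 0.07·0.84 + 0.35·0.16
        = 0.058800 + 0.056000 = 0.114800
Keeping only the low oil pressure-present terms gives 0.056000, so
  P(low oil pressure | warning light, ¬faulty O2 sensor, ¬overheating coolant loop) = 0.056000 / 0.114800 ≈ 0.4878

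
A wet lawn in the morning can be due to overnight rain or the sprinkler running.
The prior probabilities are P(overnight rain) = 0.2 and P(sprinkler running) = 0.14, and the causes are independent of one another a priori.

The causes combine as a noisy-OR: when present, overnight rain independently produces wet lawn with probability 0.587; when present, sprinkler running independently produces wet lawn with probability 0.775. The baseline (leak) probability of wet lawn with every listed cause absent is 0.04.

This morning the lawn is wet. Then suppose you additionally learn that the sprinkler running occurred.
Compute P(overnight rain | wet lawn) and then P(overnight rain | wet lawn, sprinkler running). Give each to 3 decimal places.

Under noisy-OR, P(wet lawn | causes) = 1 − (1−0.04)·∏(1−qᵢ) over the active causes.
Enumerate the 4 (overnight rain, sprinkler running) configurations and weight by the priors:
  P(wet lawn) = 0.04*0.8*0.86 + 0.784*0.8*0.14 + 0.60352*0.2*0.86 + 0.910792*0.2*0.14
        = 0.027520 + 0.087808 + 0.103805 + 0.025502 = 0.244635
The terms with overnight rain present sum to 0.129307, so
  P(overnight rain | wet lawn) = 0.129307 / 0.244635 ≈ 0.529

Now condition on the additional information:
Weight on overnight rain=true, given the evidence: 0.910792*0.2 = 0.182158
Normalizer over all consistent configurations: 0.784*0.8 + 0.910792*0.2 = 0.809358
P(overnight rain | wet lawn, sprinkler running) = 0.182158/0.809358 ≈ 0.225
This is intercausal reasoning (explaining away): once sprinkler running accounts for the wet lawn, overnight rain becomes less likely.

P(overnight rain | wet lawn) ≈ 0.529; P(overnight rain | wet lawn, sprinkler running) ≈ 0.225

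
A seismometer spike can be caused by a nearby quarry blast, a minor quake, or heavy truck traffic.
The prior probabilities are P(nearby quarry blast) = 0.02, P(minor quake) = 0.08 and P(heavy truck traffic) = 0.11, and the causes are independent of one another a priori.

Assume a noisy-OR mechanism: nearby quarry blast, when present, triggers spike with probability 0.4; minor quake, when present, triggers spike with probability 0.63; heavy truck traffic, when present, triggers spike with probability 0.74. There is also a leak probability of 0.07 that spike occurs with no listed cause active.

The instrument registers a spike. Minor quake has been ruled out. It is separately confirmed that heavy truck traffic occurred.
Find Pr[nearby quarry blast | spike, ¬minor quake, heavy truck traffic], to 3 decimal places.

Pr[nearby quarry blast | spike, ¬minor quake, heavy truck traffic] ≈ 0.022

Under noisy-OR, P(spike | causes) = 1 − (1−0.07)·∏(1−qᵢ) over the active causes.
Weight on nearby quarry blast=true, given the evidence: 0.85492*0.02 = 0.017098
The normalizing constant is 0.7582*0.98 + 0.85492*0.02 = 0.760134
Posterior = 0.017098 / 0.760134 ≈ 0.022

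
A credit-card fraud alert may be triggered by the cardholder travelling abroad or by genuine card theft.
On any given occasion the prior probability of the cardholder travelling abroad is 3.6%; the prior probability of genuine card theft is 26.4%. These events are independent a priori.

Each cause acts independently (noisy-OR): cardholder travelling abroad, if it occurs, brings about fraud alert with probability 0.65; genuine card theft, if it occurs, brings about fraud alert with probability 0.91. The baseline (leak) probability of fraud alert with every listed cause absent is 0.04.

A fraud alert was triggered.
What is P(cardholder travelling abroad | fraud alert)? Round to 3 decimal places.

P(cardholder travelling abroad | fraud alert) ≈ 0.093

Under noisy-OR, P(fraud alert | causes) = 1 − (1−0.04)·∏(1−qᵢ) over the active causes.
Weight on cardholder travelling abroad=true, given the evidence: 0.017593 + 0.009217 = 0.026810
Normalizer over all consistent configurations: 0.04×0.964×0.736 + 0.9136×0.964×0.264 + 0.664×0.036×0.736 + 0.96976×0.036×0.264 = 0.287698
Posterior = 0.026810 / 0.287698 ≈ 0.093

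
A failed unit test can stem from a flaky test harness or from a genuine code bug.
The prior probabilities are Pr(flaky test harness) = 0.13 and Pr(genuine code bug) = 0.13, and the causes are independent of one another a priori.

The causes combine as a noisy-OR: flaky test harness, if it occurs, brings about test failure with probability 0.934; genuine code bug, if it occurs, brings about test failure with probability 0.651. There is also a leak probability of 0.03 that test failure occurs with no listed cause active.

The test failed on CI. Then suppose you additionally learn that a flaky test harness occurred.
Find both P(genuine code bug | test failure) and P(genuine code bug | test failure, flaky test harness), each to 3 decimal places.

Under noisy-OR, P(test failure | causes) = 1 − (1−0.03)·∏(1−qᵢ) over the active causes.
Weight on genuine code bug=true, given the evidence: 0.074812 + 0.016522 = 0.091334
The normalizing constant is 0.03*0.87*0.87 + 0.66147*0.87*0.13 + 0.93598*0.13*0.87 + 0.977657*0.13*0.13 = 0.219900
P(genuine code bug | test failure) = 0.091334/0.219900 ≈ 0.415

Now condition on the additional information:
For the numerator, keep only genuine code bug=true terms: 0.977657×0.13 = 0.127095
Normalizer over all consistent configurations: 0.93598×0.87 + 0.977657×0.13 = 0.941398
P(genuine code bug | test failure, flaky test harness) = 0.127095/0.941398 ≈ 0.135

P(genuine code bug | test failure) ≈ 0.415; P(genuine code bug | test failure, flaky test harness) ≈ 0.135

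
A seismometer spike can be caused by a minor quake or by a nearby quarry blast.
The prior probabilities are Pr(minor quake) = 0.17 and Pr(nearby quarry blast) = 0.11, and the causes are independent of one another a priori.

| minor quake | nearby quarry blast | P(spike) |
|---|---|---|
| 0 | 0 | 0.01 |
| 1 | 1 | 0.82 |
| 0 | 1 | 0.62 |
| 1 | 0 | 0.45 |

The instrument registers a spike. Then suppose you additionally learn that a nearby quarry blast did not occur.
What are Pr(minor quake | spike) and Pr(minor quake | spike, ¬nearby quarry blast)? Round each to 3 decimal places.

Pr(minor quake | spike) ≈ 0.566; Pr(minor quake | spike, ¬nearby quarry blast) ≈ 0.902

P(spike) = 0.01*0.83*0.89 + 0.62*0.83*0.11 + 0.45*0.17*0.89 + 0.82*0.17*0.11 = 0.007387 + 0.056606 + 0.068085 + 0.015334 = 0.147412
The minor quake-present share is 0.068085 + 0.015334 = 0.083419.
Hence the posterior is 0.083419/0.147412 ≈ 0.566.

Now also conditioning on nearby quarry blast≠true:
By total probability over both values of minor quake:
  P(spike | ¬nearby quarry blast) = 0.01×0.83 + 0.45×0.17
        = 0.008300 + 0.076500 = 0.084800
The terms with minor quake present sum to 0.076500, so
  P(minor quake | spike, ¬nearby quarry blast) = 0.076500 / 0.084800 ≈ 0.902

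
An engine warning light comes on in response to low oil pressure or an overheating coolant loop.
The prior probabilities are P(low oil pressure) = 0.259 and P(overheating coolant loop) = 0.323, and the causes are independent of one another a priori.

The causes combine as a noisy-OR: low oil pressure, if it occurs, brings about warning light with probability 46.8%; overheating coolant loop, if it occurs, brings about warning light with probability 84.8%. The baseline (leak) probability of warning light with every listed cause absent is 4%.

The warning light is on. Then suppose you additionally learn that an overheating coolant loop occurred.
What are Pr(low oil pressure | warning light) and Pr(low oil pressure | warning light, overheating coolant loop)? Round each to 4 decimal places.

Pr(low oil pressure | warning light) ≈ 0.4206; Pr(low oil pressure | warning light, overheating coolant loop) ≈ 0.2740

Under noisy-OR, P(warning light | causes) = 1 − (1−0.04)·∏(1−qᵢ) over the active causes.
Sum P(warning light|·) weighted by the priors over the 4 (low oil pressure, overheating coolant loop) configurations:
  P(warning light) = 0.04·0.741·0.677 + 0.85408·0.741·0.323 + 0.48928·0.259·0.677 + 0.922371·0.259·0.323
        = 0.020066 + 0.204418 + 0.085792 + 0.077163 = 0.387439
Configurations with low oil pressure contribute 0.162955, so
  P(low oil pressure | warning light) = 0.162955 / 0.387439 ≈ 0.4206

With the extra evidence:
Sum P(warning light|·) weighted by the priors over both values of low oil pressure:
  P(warning light | overheating coolant loop) = 0.85408*0.741 + 0.922371*0.259
        = 0.632873 + 0.238894 = 0.871767
The terms with low oil pressure present sum to 0.238894, so
  P(low oil pressure | warning light, overheating coolant loop) = 0.238894 / 0.871767 ≈ 0.2740
Conditioning on overheating coolant loop lowers the posterior on low oil pressure: the classic explaining-away effect in a common-effect structure.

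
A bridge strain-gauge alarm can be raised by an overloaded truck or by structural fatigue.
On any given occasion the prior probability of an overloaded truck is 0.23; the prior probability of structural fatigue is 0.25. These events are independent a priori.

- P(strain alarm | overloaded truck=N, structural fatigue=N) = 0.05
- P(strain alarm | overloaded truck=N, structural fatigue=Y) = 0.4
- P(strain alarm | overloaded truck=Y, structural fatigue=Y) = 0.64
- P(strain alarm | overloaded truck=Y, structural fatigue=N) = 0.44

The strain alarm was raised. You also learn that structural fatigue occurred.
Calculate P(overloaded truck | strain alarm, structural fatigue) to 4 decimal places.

P(overloaded truck | strain alarm, structural fatigue) ≈ 0.3234

P(strain alarm | structural fatigue) = 0.4×0.77 + 0.64×0.23 = 0.308000 + 0.147200 = 0.455200
The overloaded truck-present share is 0.64×0.23 = 0.147200.
Hence the posterior is 0.147200/0.455200 ≈ 0.3234.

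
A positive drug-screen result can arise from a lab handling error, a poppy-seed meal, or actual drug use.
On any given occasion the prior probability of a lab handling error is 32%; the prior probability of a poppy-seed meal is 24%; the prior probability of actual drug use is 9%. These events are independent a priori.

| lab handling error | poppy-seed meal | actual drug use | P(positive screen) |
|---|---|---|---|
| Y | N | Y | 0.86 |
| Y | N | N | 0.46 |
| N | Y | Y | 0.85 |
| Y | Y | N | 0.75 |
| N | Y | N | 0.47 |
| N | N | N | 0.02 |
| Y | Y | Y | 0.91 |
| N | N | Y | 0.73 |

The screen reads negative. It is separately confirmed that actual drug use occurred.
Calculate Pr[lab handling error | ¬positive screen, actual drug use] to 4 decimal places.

By total probability over the 4 (lab handling error, poppy-seed meal) configurations:
  P(¬positive screen | actual drug use) = 0.27*0.68*0.76 + 0.15*0.68*0.24 + 0.14*0.32*0.76 + 0.09*0.32*0.24
        = 0.139536 + 0.024480 + 0.034048 + 0.006912 = 0.204976
Configurations with lab handling error contribute 0.040960, so
  P(lab handling error | ¬positive screen, actual drug use) = 0.040960 / 0.204976 ≈ 0.1998

Pr[lab handling error | ¬positive screen, actual drug use] ≈ 0.1998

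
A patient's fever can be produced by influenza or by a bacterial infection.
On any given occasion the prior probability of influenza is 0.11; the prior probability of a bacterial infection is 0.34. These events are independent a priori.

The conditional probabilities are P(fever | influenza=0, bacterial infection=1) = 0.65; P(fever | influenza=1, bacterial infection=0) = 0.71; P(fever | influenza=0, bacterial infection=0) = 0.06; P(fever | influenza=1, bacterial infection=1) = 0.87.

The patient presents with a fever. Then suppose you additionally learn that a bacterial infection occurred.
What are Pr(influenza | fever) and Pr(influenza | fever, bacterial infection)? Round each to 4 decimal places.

Pr(influenza | fever) ≈ 0.2661; Pr(influenza | fever, bacterial infection) ≈ 0.1419

For the numerator, keep only influenza=true terms: 0.051546 + 0.032538 = 0.084084
Normalizer over all consistent configurations: 0.06·0.89·0.66 + 0.65·0.89·0.34 + 0.71·0.11·0.66 + 0.87·0.11·0.34 = 0.316018
P(influenza | fever) = 0.084084/0.316018 ≈ 0.2661

Now also conditioning on bacterial infection=true:
By total probability over both values of influenza:
  P(fever | bacterial infection) = 0.65·0.89 + 0.87·0.11
        = 0.578500 + 0.095700 = 0.674200
Keeping only the influenza-present terms gives 0.095700, so
  P(influenza | fever, bacterial infection) = 0.095700 / 0.674200 ≈ 0.1419
Conditioning on bacterial infection lowers the posterior on influenza: the classic explaining-away effect in a common-effect structure.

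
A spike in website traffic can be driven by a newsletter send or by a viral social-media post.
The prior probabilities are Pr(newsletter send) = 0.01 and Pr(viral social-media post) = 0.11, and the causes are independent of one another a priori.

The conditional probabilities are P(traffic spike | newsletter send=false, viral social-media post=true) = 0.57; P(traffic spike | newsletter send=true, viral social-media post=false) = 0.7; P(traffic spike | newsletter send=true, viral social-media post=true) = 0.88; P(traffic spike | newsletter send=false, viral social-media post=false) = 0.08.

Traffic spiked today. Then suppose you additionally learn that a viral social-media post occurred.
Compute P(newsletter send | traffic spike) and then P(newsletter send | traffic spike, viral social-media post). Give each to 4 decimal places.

P(newsletter send | traffic spike) ≈ 0.0515; P(newsletter send | traffic spike, viral social-media post) ≈ 0.0154

Enumerate the 4 (newsletter send, viral social-media post) configurations and weight by the priors:
  P(traffic spike) = 0.08×0.99×0.89 + 0.57×0.99×0.11 + 0.7×0.01×0.89 + 0.88×0.01×0.11
        = 0.070488 + 0.062073 + 0.006230 + 0.000968 = 0.139759
Configurations with newsletter send contribute 0.007198, so
  P(newsletter send | traffic spike) = 0.007198 / 0.139759 ≈ 0.0515

Now also conditioning on viral social-media post=true:
For the numerator, keep only newsletter send=true terms: 0.88·0.01 = 0.008800
The normalizing constant is 0.57·0.99 + 0.88·0.01 = 0.573100
Posterior = 0.008800 / 0.573100 ≈ 0.0154
This is intercausal reasoning (explaining away): once viral social-media post accounts for the traffic spike, newsletter send becomes less likely.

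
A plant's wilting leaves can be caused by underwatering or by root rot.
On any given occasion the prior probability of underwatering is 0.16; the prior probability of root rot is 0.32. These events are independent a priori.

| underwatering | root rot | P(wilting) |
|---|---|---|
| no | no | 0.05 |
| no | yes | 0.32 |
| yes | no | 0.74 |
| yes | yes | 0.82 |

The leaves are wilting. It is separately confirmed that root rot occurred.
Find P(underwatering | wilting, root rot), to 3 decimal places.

P(underwatering | wilting, root rot) ≈ 0.328

Sum P(wilting|·) weighted by the priors over both values of underwatering:
  P(wilting | root rot) = 0.32×0.84 + 0.82×0.16
        = 0.268800 + 0.131200 = 0.400000
Configurations with underwatering contribute 0.131200, so
  P(underwatering | wilting, root rot) = 0.131200 / 0.400000 ≈ 0.328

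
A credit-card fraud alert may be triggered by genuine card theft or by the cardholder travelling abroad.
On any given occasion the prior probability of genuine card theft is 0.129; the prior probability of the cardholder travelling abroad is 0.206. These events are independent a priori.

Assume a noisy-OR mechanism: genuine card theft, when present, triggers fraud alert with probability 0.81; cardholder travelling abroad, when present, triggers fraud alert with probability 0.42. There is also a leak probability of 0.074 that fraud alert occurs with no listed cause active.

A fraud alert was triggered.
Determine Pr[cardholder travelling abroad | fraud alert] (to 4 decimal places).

Under noisy-OR, P(fraud alert | causes) = 1 − (1−0.074)·∏(1−qᵢ) over the active causes.
Numerator (weight on configurations with cardholder travelling abroad): 0.083060 + 0.023862 = 0.106922
Denominator P(fraud alert): 0.074*0.871*0.794 + 0.46292*0.871*0.206 + 0.82406*0.129*0.794 + 0.897955*0.129*0.206 = 0.242503
Posterior = 0.106922 / 0.242503 ≈ 0.4409

Pr[cardholder travelling abroad | fraud alert] ≈ 0.4409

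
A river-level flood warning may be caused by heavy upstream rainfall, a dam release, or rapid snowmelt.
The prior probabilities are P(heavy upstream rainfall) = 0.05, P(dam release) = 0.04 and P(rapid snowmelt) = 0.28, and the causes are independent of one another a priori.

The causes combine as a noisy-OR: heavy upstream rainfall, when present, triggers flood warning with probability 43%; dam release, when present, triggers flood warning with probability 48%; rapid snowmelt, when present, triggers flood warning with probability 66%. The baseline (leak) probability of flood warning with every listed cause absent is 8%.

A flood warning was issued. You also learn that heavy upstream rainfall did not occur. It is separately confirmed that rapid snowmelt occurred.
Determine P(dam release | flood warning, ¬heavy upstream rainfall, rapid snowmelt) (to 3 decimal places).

Under noisy-OR, P(flood warning | causes) = 1 − (1−0.08)·∏(1−qᵢ) over the active causes.
Enumerate both values of dam release and weight by the priors:
  P(flood warning | ¬heavy upstream rainfall, rapid snowmelt) = 0.6872×0.96 + 0.837344×0.04
        = 0.659712 + 0.033494 = 0.693206
Configurations with dam release contribute 0.033494, so
  P(dam release | flood warning, ¬heavy upstream rainfall, rapid snowmelt) = 0.033494 / 0.693206 ≈ 0.048

P(dam release | flood warning, ¬heavy upstream rainfall, rapid snowmelt) ≈ 0.048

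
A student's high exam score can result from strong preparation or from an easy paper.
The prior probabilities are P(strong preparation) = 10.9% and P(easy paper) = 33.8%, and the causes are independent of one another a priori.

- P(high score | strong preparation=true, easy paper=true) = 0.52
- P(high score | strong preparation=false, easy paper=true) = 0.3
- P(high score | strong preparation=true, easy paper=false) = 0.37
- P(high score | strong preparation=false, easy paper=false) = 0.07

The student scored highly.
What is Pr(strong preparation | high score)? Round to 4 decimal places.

Sum P(high score|·) weighted by the priors over the 4 (strong preparation, easy paper) configurations:
  P(high score) = 0.07*0.891*0.662 + 0.3*0.891*0.338 + 0.37*0.109*0.662 + 0.52*0.109*0.338
        = 0.041289 + 0.090347 + 0.026698 + 0.019158 = 0.177492
The terms with strong preparation present sum to 0.045856, so
  P(strong preparation | high score) = 0.045856 / 0.177492 ≈ 0.2584

Pr(strong preparation | high score) ≈ 0.2584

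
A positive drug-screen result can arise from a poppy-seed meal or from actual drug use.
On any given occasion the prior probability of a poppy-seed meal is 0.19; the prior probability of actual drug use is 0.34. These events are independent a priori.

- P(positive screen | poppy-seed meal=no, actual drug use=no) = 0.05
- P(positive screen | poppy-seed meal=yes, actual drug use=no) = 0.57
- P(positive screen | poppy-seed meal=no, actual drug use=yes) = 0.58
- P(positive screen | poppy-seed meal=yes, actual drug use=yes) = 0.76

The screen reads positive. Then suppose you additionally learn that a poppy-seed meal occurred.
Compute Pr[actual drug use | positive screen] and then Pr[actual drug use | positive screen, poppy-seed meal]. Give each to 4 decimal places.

Pr[actual drug use | positive screen] ≈ 0.6801; Pr[actual drug use | positive screen, poppy-seed meal] ≈ 0.4072

Weight on actual drug use=true, given the evidence: 0.159732 + 0.049096 = 0.208828
Normalizer over all consistent configurations: 0.05*0.81*0.66 + 0.58*0.81*0.34 + 0.57*0.19*0.66 + 0.76*0.19*0.34 = 0.307036
P(actual drug use | positive screen) = 0.208828/0.307036 ≈ 0.6801

Now condition on the additional information:
For the numerator, keep only actual drug use=true terms: 0.76·0.34 = 0.258400
Denominator P(positive screen | poppy-seed meal): 0.57·0.66 + 0.76·0.34 = 0.634600
P(actual drug use | positive screen, poppy-seed meal) = 0.258400/0.634600 ≈ 0.4072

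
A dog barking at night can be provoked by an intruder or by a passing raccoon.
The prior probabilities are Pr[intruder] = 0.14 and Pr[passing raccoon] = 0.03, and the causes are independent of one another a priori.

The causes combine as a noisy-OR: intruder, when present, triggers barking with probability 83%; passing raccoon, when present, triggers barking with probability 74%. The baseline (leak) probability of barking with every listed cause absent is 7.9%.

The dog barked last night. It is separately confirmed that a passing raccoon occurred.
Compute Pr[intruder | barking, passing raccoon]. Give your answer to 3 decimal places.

Under noisy-OR, P(barking | causes) = 1 − (1−0.079)·∏(1−qᵢ) over the active causes.
Numerator (weight on configurations with intruder): 0.959292×0.14 = 0.134301
Denominator P(barking | passing raccoon): 0.76054×0.86 + 0.959292×0.14 = 0.788365
Posterior = 0.134301 / 0.788365 ≈ 0.170

Pr[intruder | barking, passing raccoon] ≈ 0.170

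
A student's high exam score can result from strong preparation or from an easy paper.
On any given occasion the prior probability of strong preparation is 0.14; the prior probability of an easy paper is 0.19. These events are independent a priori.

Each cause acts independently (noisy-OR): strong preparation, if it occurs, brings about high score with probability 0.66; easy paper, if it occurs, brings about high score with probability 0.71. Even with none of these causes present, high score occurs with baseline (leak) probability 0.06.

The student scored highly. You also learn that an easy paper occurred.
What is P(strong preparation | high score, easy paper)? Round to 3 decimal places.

Under noisy-OR, P(high score | causes) = 1 − (1−0.06)·∏(1−qᵢ) over the active causes.
P(high score | easy paper) = 0.7274×0.86 + 0.907316×0.14 = 0.625564 + 0.127024 = 0.752588
The strong preparation-present share is 0.907316×0.14 = 0.127024.
Hence the posterior is 0.127024/0.752588 ≈ 0.169.

P(strong preparation | high score, easy paper) ≈ 0.169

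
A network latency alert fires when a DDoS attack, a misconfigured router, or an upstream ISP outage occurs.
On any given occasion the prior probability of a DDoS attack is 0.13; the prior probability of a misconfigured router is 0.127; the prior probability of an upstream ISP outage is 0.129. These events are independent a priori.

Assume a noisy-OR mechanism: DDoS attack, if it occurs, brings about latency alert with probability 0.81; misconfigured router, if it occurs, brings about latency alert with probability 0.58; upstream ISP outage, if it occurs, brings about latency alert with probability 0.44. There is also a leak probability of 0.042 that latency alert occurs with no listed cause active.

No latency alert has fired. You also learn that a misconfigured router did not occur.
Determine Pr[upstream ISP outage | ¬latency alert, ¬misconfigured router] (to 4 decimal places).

Pr[upstream ISP outage | ¬latency alert, ¬misconfigured router] ≈ 0.0766

Under noisy-OR, P(latency alert | causes) = 1 − (1−0.042)·∏(1−qᵢ) over the active causes.
For the numerator, keep only upstream ISP outage=true terms: 0.060209 + 0.001709 = 0.061918
Normalizer over all consistent configurations: 0.958×0.87×0.871 + 0.53648×0.87×0.129 + 0.18202×0.13×0.871 + 0.101931×0.13×0.129 = 0.808472
Posterior = 0.061918 / 0.808472 ≈ 0.0766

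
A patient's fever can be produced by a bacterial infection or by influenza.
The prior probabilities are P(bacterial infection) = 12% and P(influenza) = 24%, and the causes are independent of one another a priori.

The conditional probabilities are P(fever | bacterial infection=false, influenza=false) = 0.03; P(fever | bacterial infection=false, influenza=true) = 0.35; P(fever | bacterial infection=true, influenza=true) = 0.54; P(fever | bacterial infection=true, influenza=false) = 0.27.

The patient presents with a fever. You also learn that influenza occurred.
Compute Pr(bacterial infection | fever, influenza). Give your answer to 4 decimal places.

Sum P(fever|·) weighted by the priors over both values of bacterial infection:
  P(fever | influenza) = 0.35*0.88 + 0.54*0.12
        = 0.308000 + 0.064800 = 0.372800
Configurations with bacterial infection contribute 0.064800, so
  P(bacterial infection | fever, influenza) = 0.064800 / 0.372800 ≈ 0.1738

Pr(bacterial infection | fever, influenza) ≈ 0.1738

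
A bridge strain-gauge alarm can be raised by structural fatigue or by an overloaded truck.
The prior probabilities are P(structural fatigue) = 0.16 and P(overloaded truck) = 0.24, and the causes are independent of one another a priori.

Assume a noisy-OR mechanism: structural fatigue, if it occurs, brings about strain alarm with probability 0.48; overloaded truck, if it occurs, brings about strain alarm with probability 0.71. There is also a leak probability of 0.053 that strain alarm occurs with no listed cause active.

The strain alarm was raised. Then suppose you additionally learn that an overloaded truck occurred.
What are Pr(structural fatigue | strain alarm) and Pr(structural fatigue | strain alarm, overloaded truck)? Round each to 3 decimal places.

Pr(structural fatigue | strain alarm) ≈ 0.344; Pr(structural fatigue | strain alarm, overloaded truck) ≈ 0.184

Under noisy-OR, P(strain alarm | causes) = 1 − (1−0.053)·∏(1−qᵢ) over the active causes.
Enumerate the 4 (structural fatigue, overloaded truck) configurations and weight by the priors:
  P(strain alarm) = 0.053×0.84×0.76 + 0.72537×0.84×0.24 + 0.50756×0.16×0.76 + 0.857192×0.16×0.24
        = 0.033835 + 0.146235 + 0.061719 + 0.032916 = 0.274705
Keeping only the structural fatigue-present terms gives 0.094635, so
  P(structural fatigue | strain alarm) = 0.094635 / 0.274705 ≈ 0.344

With the extra evidence:
P(strain alarm | overloaded truck) = 0.72537·0.84 + 0.857192·0.16 = 0.609311 + 0.137151 = 0.746462
Restricting to configurations with structural fatigue present: 0.857192·0.16 = 0.137151.
P(structural fatigue | strain alarm, overloaded truck) = 0.137151 / 0.746462 ≈ 0.184
— overloaded truck explains away the evidence for structural fatigue.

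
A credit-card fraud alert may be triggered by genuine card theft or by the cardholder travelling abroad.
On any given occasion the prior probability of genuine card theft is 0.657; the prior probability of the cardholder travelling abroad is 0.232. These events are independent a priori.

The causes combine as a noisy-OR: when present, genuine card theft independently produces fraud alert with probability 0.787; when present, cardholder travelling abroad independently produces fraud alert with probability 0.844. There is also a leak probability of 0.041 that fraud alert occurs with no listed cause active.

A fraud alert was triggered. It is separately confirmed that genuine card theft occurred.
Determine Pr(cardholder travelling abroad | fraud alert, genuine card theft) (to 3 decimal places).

Pr(cardholder travelling abroad | fraud alert, genuine card theft) ≈ 0.269

Under noisy-OR, P(fraud alert | causes) = 1 − (1−0.041)·∏(1−qᵢ) over the active causes.
P(fraud alert | genuine card theft) = 0.795733*0.768 + 0.968134*0.232 = 0.611123 + 0.224607 = 0.835730
Of this, 0.224607 comes from 0.968134*0.232 (the cardholder travelling abroad=true cases).
P(cardholder travelling abroad | fraud alert, genuine card theft) = 0.224607 / 0.835730 ≈ 0.269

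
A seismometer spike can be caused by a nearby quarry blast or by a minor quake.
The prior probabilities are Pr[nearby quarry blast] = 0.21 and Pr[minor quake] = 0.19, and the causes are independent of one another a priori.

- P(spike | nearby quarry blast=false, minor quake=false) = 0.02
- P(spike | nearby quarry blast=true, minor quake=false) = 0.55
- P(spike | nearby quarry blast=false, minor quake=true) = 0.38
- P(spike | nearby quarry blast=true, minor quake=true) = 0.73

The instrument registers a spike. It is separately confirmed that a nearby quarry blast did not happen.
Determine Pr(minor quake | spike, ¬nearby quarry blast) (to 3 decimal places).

Pr(minor quake | spike, ¬nearby quarry blast) ≈ 0.817

Weight on minor quake=true, given the evidence: 0.38*0.19 = 0.072200
Normalizer over all consistent configurations: 0.02*0.81 + 0.38*0.19 = 0.088400
P(minor quake | spike, ¬nearby quarry blast) = 0.072200/0.088400 ≈ 0.817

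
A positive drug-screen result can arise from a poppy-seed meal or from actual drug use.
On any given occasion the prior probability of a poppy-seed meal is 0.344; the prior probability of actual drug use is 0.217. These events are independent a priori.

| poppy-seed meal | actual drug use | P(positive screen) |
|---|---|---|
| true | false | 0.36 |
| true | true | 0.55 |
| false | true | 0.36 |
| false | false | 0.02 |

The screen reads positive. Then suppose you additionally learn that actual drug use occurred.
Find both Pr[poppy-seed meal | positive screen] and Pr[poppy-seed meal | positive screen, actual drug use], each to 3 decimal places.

Sum P(positive screen|·) weighted by the priors over the 4 (poppy-seed meal, actual drug use) configurations:
  P(positive screen) = 0.02×0.656×0.783 + 0.36×0.656×0.217 + 0.36×0.344×0.783 + 0.55×0.344×0.217
        = 0.010273 + 0.051247 + 0.096967 + 0.041056 = 0.199543
Keeping only the poppy-seed meal-present terms gives 0.138023, so
  P(poppy-seed meal | positive screen) = 0.138023 / 0.199543 ≈ 0.692

With the extra evidence:
Weight on poppy-seed meal=true, given the evidence: 0.55×0.344 = 0.189200
Denominator P(positive screen | actual drug use): 0.36×0.656 + 0.55×0.344 = 0.425360
Posterior = 0.189200 / 0.425360 ≈ 0.445

Pr[poppy-seed meal | positive screen] ≈ 0.692; Pr[poppy-seed meal | positive screen, actual drug use] ≈ 0.445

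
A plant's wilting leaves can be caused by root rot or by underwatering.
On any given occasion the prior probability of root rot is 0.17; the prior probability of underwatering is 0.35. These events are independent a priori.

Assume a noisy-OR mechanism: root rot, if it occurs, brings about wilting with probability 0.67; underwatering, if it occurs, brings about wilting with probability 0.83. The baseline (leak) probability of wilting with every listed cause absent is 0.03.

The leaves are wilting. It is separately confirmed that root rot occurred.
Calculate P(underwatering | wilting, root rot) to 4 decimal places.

Under noisy-OR, P(wilting | causes) = 1 − (1−0.03)·∏(1−qᵢ) over the active causes.
Enumerate both values of underwatering and weight by the priors:
  P(wilting | root rot) = 0.6799*0.65 + 0.945583*0.35
        = 0.441935 + 0.330954 = 0.772889
The terms with underwatering present sum to 0.330954, so
  P(underwatering | wilting, root rot) = 0.330954 / 0.772889 ≈ 0.4282

P(underwatering | wilting, root rot) ≈ 0.4282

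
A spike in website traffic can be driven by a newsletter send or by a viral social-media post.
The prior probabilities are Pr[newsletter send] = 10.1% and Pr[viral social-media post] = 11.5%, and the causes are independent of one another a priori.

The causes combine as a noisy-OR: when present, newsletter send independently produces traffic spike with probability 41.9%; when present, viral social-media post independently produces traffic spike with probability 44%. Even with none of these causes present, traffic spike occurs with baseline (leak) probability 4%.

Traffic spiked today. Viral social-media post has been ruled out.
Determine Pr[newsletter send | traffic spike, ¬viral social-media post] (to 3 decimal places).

Under noisy-OR, P(traffic spike | causes) = 1 − (1−0.04)·∏(1−qᵢ) over the active causes.
P(traffic spike | ¬viral social-media post) = 0.04*0.899 + 0.44224*0.101 = 0.035960 + 0.044666 = 0.080626
The newsletter send-present share is 0.44224*0.101 = 0.044666.
Hence the posterior is 0.044666/0.080626 ≈ 0.554.

Pr[newsletter send | traffic spike, ¬viral social-media post] ≈ 0.554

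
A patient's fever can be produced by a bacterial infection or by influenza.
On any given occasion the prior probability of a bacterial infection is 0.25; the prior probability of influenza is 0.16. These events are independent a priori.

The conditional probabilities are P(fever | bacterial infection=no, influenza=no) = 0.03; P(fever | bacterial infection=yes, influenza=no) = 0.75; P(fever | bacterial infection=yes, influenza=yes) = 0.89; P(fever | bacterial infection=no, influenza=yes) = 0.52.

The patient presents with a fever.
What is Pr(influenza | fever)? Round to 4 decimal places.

For the numerator, keep only influenza=true terms: 0.062400 + 0.035600 = 0.098000
The normalizing constant is 0.03*0.75*0.84 + 0.52*0.75*0.16 + 0.75*0.25*0.84 + 0.89*0.25*0.16 = 0.274400
P(influenza | fever) = 0.098000/0.274400 ≈ 0.3571

Pr(influenza | fever) ≈ 0.3571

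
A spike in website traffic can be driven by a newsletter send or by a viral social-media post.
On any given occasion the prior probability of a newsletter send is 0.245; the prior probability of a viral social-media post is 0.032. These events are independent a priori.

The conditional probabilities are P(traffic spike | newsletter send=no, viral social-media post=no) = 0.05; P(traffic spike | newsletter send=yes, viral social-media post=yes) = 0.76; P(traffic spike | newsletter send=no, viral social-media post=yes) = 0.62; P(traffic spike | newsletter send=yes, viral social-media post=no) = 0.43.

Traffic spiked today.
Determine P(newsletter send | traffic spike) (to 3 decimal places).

P(newsletter send | traffic spike) ≈ 0.677

Enumerate the 4 (newsletter send, viral social-media post) configurations and weight by the priors:
  P(traffic spike) = 0.05×0.755×0.968 + 0.62×0.755×0.032 + 0.43×0.245×0.968 + 0.76×0.245×0.032
        = 0.036542 + 0.014979 + 0.101979 + 0.005958 = 0.159458
Configurations with newsletter send contribute 0.107937, so
  P(newsletter send | traffic spike) = 0.107937 / 0.159458 ≈ 0.677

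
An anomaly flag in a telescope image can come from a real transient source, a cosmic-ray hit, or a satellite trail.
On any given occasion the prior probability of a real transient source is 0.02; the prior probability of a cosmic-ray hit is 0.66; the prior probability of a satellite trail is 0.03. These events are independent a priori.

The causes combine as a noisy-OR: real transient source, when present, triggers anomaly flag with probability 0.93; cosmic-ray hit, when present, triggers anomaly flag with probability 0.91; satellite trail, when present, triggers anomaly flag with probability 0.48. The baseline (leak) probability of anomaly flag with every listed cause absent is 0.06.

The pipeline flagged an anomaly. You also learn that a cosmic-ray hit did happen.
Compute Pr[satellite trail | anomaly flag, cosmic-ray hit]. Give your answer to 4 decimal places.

Under noisy-OR, P(anomaly flag | causes) = 1 − (1−0.06)·∏(1−qᵢ) over the active causes.
P(anomaly flag | cosmic-ray hit) = 0.9154·0.98·0.97 + 0.956008·0.98·0.03 + 0.994078·0.02·0.97 + 0.996921·0.02·0.03 = 0.870179 + 0.028107 + 0.019285 + 0.000598 = 0.918169
Of this, 0.028705 comes from 0.028107 + 0.000598 (the satellite trail=true cases).
Hence the posterior is 0.028705/0.918169 ≈ 0.0313.

Pr[satellite trail | anomaly flag, cosmic-ray hit] ≈ 0.0313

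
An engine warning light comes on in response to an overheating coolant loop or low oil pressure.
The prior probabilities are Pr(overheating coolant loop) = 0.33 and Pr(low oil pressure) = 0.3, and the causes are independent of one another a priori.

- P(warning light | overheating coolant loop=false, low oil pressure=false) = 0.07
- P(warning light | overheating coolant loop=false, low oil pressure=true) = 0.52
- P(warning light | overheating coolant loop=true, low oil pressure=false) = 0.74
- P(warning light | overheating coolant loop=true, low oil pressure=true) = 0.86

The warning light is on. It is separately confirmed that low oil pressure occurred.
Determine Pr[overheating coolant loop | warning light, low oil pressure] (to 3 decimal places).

Numerator (weight on configurations with overheating coolant loop): 0.86×0.33 = 0.283800
Denominator P(warning light | low oil pressure): 0.52×0.67 + 0.86×0.33 = 0.632200
Posterior = 0.283800 / 0.632200 ≈ 0.449

Pr[overheating coolant loop | warning light, low oil pressure] ≈ 0.449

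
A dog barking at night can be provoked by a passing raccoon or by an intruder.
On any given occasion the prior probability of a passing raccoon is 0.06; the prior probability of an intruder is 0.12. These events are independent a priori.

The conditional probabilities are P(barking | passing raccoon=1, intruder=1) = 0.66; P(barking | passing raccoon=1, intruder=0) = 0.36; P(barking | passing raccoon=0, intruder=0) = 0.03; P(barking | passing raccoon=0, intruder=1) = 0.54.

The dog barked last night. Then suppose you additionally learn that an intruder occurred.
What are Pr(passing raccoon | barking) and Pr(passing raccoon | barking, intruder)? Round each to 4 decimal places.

By total probability over the 4 (passing raccoon, intruder) configurations:
  P(barking) = 0.03·0.94·0.88 + 0.54·0.94·0.12 + 0.36·0.06·0.88 + 0.66·0.06·0.12
        = 0.024816 + 0.060912 + 0.019008 + 0.004752 = 0.109488
Configurations with passing raccoon contribute 0.023760, so
  P(passing raccoon | barking) = 0.023760 / 0.109488 ≈ 0.2170

Now also conditioning on intruder=true:
Enumerate both values of passing raccoon and weight by the priors:
  P(barking | intruder) = 0.54·0.94 + 0.66·0.06
        = 0.507600 + 0.039600 = 0.547200
The terms with passing raccoon present sum to 0.039600, so
  P(passing raccoon | barking, intruder) = 0.039600 / 0.547200 ≈ 0.0724

Pr(passing raccoon | barking) ≈ 0.2170; Pr(passing raccoon | barking, intruder) ≈ 0.0724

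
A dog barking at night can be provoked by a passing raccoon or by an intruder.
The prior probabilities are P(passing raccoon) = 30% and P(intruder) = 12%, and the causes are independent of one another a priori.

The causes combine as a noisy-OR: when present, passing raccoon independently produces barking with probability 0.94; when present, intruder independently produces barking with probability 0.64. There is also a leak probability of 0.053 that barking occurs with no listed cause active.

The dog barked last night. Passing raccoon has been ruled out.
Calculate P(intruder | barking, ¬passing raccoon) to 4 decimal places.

Under noisy-OR, P(barking | causes) = 1 − (1−0.053)·∏(1−qᵢ) over the active causes.
P(barking | ¬passing raccoon) = 0.053×0.88 + 0.65908×0.12 = 0.046640 + 0.079090 = 0.125730
Restricting to configurations with intruder present: 0.65908×0.12 = 0.079090.
So P(intruder | barking, ¬passing raccoon) = 0.079090/0.125730 ≈ 0.6290.

P(intruder | barking, ¬passing raccoon) ≈ 0.6290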